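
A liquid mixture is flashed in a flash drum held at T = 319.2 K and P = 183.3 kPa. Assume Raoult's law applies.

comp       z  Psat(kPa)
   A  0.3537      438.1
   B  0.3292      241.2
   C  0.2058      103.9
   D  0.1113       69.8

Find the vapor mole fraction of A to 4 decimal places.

y_A = 0.3767

Raoult's law: Kᵢ = Pᵢˢᵃᵗ/P = Pᵢˢᵃᵗ/183.3.
  K_A = 438.1/183.3 = 2.390071, K_B = 241.2/183.3 = 1.315876, K_C = 103.9/183.3 = 0.566830, K_D = 69.8/183.3 = 0.380797
Iterate (Newton) starting at β = 0.5:
  β = 0.5000: g = 0.16625, g' = -0.4148 → β = 0.9008
  β = 0.9008: g = -0.00276, g' = -0.4767 → β = 0.8950
Converged at β = 0.8950.
Compositions from xᵢ = zᵢ/(1+β(Kᵢ−1)), yᵢ = Kᵢxᵢ:
  A: x = 0.1576, y = 0.3767
  B: x = 0.2566, y = 0.3377
  C: x = 0.3361, y = 0.1905
  D: x = 0.2496, y = 0.0951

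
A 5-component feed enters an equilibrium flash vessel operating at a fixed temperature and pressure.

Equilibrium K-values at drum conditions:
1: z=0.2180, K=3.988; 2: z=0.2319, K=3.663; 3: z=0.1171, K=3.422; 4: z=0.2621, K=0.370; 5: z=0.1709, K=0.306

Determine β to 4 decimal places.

β = 0.7048

Newton–Raphson from β = 0.5:
  β = 0.5000: g = 0.23164, g' = -1.1707 → β = 0.6979
  β = 0.6979: g = 0.00792, g' = -1.1415 → β = 0.7048
Converged at β = 0.7048.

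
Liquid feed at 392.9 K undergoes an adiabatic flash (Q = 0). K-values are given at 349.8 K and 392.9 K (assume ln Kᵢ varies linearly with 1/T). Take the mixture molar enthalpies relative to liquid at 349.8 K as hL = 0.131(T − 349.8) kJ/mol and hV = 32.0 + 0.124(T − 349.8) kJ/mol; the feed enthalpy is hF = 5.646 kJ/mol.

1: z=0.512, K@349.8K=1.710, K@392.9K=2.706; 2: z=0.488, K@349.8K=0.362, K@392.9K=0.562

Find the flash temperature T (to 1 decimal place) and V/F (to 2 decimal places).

T = 352.0 K, V/F = 0.17

Adiabatic flash: solve Rachford–Rice at each trial T, then check hF = ψ·hV(T) + (1−ψ)·hL(T).
  T = 349.8 K: K = (1.710, 0.362), RR gives ψ = 0.115, H_out = 3.686 kJ/mol
  T = 392.9 K: K = (2.706, 0.562), RR gives ψ = 0.883, H_out = 33.633 kJ/mol
  T = 371.4 K: K = (2.181, 0.457), RR gives ψ = 0.530, H_out = 19.705 kJ/mol
  T = 360.6 K: K = (1.938, 0.408), RR gives ψ = 0.345, H_out = 12.430 kJ/mol
  T = 355.2 K: K = (1.822, 0.385), RR gives ψ = 0.239, H_out = 8.338 kJ/mol
  T = 352.5 K: K = (1.766, 0.373), RR gives ψ = 0.180, H_out = 6.099 kJ/mol
  T = 351.1 K: K = (1.737, 0.367), RR gives ψ = 0.147, H_out = 4.872 kJ/mol
Linear interpolation between T = 351.1 (H_out = 4.872) and T = 352.5 (H_out = 6.099) on hF = 5.646 gives T ≈ 352.0 K, at which ψ = 0.17.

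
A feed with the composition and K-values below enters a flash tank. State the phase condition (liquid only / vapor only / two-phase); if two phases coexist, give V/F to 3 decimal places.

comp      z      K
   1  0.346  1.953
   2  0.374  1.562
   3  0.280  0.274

two-phase, V/F = 0.610

ΣzᵢKᵢ = 1.337; Σzᵢ/Kᵢ = 1.438.
Both exceed 1, so a two-phase solution exists.
Iterate (Newton) starting at ψ = 0.5:
  ψ = 0.500: g = 0.0683, g' = -0.580 → ψ = 0.618
  ψ = 0.618: g = -0.0050, g' = -0.675 → ψ = 0.610
Converged at ψ = 0.610.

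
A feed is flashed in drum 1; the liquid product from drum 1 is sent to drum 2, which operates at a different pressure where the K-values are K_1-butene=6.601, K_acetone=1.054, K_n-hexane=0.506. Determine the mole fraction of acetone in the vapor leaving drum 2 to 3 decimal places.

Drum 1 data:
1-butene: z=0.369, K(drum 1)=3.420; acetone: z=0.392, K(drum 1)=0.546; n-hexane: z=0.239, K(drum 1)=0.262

Drum 1:
Let ψ₁ = V/F and solve Σ zᵢ(Kᵢ−1)/(1+ψ₁(Kᵢ−1)) = 0.
g(0) = ΣzᵢKᵢ − 1 = 0.539 and g(1) = 1 − Σzᵢ/Kᵢ = -0.738, so a root lies in (0, 1).
Newton–Raphson from ψ₁ = 0.46:
  ψ₁ = 0.460: g = -0.0694, g' = -0.911 → ψ₁ = 0.384
  ψ₁ = 0.384: g = 0.0013, g' = -0.953 → ψ₁ = 0.385
Converged at ψ₁ = 0.385.
Drum-1 compositions:
  1-butene: x = 0.191, y = 0.653
  acetone: x = 0.475, y = 0.259
  n-hexane: x = 0.334, y = 0.087
Drum-2 feed = drum-1 liquid: z₂ = (0.1910, 0.4751, 0.3339).
Drum 2:
Let ψ₂ = V/F and solve Σ zᵢ(Kᵢ−1)/(1+ψ₂(Kᵢ−1)) = 0.
Check two-phase: ΣzᵢKᵢ = 1.930 > 1 and Σzᵢ/Kᵢ = 1.140 > 1, so g(0) = 0.930 > 0 and g(1) = -0.140 < 0.
Newton–Raphson from ψ₂ = 0.49:
  ψ₂ = 0.490: g = 0.0930, g' = -0.570 → ψ₂ = 0.653
  ψ₂ = 0.653: g = 0.0109, g' = -0.455 → ψ₂ = 0.677
Converged at ψ₂ = 0.677.
  1-butene: x = 0.040, y = 0.263
  acetone: x = 0.458, y = 0.483
  n-hexane: x = 0.502, y = 0.254

y_acetone (drum 2) = 0.483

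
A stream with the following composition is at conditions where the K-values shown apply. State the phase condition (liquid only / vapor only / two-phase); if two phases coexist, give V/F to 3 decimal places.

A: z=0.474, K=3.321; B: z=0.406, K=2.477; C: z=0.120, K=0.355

ΣzᵢKᵢ = 2.622; Σzᵢ/Kᵢ = 0.645.
Since Σzᵢ/Kᵢ < 1 the mixture is above its dew point — single vapor phase.

vapor only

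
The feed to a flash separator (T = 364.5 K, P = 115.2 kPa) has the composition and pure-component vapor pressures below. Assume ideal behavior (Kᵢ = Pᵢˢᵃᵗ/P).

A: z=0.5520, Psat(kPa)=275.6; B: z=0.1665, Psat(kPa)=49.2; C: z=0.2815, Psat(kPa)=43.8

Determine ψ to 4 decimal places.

Raoult's law: Kᵢ = Pᵢˢᵃᵗ/P = Pᵢˢᵃᵗ/115.2.
  K_A = 275.6/115.2 = 2.392361, K_B = 49.2/115.2 = 0.427083, K_C = 43.8/115.2 = 0.380208
Let ψ = V/F and solve Σ zᵢ(Kᵢ−1)/(1+ψ(Kᵢ−1)) = 0.
Feasibility: ΣzᵢKᵢ = 1.4987, Σzᵢ/Kᵢ = 1.3610 — both > 1, two phases present.
Newton iteration, ψ⁰ = 0.47:
  ψ = 0.4700: g = 0.08784, g' = -0.7086 → ψ = 0.5940
  ψ = 0.5940: g = -0.00003, g' = -0.7170 → ψ = 0.5939
Converged at ψ = 0.5939.

ψ = 0.5939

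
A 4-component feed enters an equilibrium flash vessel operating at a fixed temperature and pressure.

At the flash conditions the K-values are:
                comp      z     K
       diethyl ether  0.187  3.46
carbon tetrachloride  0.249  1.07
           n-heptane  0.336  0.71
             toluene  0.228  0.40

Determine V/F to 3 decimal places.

Material balance + equilibrium reduce to Σ zᵢ(Kᵢ−1)/(1+V/F(Kᵢ−1)) = 0.
g(0) = ΣzᵢKᵢ − 1 = 0.243 and g(1) = 1 − Σzᵢ/Kᵢ = -0.330, so a root lies in (0, 1).
Iterate (Newton) starting at V/F = 0.5:
  V/F = 0.500: g = -0.0863, g' = -0.435 → V/F = 0.302
  V/F = 0.302: g = 0.0073, g' = -0.530 → V/F = 0.315
  V/F = 0.315: g = 0.0001, g' = -0.519 → V/F = 0.316
Converged at V/F = 0.316.

V/F = 0.316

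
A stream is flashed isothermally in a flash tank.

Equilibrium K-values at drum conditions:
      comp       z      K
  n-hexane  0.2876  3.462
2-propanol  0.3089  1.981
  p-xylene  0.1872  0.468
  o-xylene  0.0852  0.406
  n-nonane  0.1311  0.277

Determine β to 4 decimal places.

β = 0.7029

Let β = V/F and solve Σ zᵢ(Kᵢ−1)/(1+β(Kᵢ−1)) = 0.
g(0) = ΣzᵢKᵢ − 1 = 0.7661 and g(1) = 1 − Σzᵢ/Kᵢ = -0.3221, so a root lies in (0, 1).
Iterate (Newton) starting at β = 0.5:
  β = 0.5000: g = 0.16457, g' = -0.8113 → β = 0.7028
  β = 0.7028: g = 0.00003, g' = -0.8450 → β = 0.7029
Converged at β = 0.7029.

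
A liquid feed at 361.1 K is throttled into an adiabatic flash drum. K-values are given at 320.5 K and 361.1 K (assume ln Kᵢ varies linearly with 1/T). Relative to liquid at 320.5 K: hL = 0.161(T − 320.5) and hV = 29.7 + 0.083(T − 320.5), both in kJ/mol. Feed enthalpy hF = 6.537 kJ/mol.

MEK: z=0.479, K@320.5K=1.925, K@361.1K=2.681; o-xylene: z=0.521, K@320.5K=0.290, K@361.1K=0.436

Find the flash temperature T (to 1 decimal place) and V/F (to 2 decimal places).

T = 326.6 K, V/F = 0.19

Adiabatic flash: solve Rachford–Rice at each trial T, then check hF = ψ·hV(T) + (1−ψ)·hL(T).
  T = 320.5 K: K = (1.925, 0.290), RR gives ψ = 0.111, H_out = 3.309 kJ/mol
  T = 361.1 K: K = (2.681, 0.436), RR gives ψ = 0.539, H_out = 20.847 kJ/mol
  T = 340.8 K: K = (2.294, 0.360), RR gives ψ = 0.346, H_out = 12.992 kJ/mol
  T = 330.6 K: K = (2.106, 0.324), RR gives ψ = 0.238, H_out = 8.496 kJ/mol
  T = 325.6 K: K = (2.016, 0.307), RR gives ψ = 0.178, H_out = 6.046 kJ/mol
  T = 328.1 K: K = (2.061, 0.315), RR gives ψ = 0.209, H_out = 7.296 kJ/mol
  T = 326.9 K: K = (2.039, 0.311), RR gives ψ = 0.194, H_out = 6.703 kJ/mol
Linear interpolation between T = 325.6 (H_out = 6.046) and T = 326.9 (H_out = 6.703) on hF = 6.537 gives T ≈ 326.6 K, at which ψ = 0.19.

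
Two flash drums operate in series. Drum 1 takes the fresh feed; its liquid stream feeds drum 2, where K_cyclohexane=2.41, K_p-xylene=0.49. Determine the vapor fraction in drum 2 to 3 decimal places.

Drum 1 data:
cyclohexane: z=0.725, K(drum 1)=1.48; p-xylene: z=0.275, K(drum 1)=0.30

Drum 1:
Binary case is linear: z₁(K₁−1)(1+ψ₁(K₂−1)) + z₂(K₂−1)(1+ψ₁(K₁−1)) = 0
⇒ ψ₁ = [z₁(K₁−1)+z₂(K₂−1)] / [−(K₁−1)(K₂−1)] = 0.1555/0.3360 = 0.463
Drum-1 compositions:
  cyclohexane: x = 0.593, y = 0.878
  p-xylene: x = 0.407, y = 0.122
Drum-2 feed = drum-1 liquid: z₂ = (0.5932, 0.4068).
Drum 2:
Binary case is linear: z₁(K₁−1)(1+ψ₂(K₂−1)) + z₂(K₂−1)(1+ψ₂(K₁−1)) = 0
⇒ ψ₂ = [z₁(K₁−1)+z₂(K₂−1)] / [−(K₁−1)(K₂−1)] = 0.6290/0.7191 = 0.875
  cyclohexane: x = 0.266, y = 0.640
  p-xylene: x = 0.734, y = 0.360

V/F (drum 2) = 0.875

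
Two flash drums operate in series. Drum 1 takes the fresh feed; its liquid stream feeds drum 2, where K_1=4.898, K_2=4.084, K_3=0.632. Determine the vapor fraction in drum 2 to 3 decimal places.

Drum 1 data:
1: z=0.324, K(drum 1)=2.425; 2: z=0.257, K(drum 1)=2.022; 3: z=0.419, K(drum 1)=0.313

V/F (drum 2) = 0.787

Drum 1:
Rachford–Rice: g(ψ₁) = Σ zᵢ(Kᵢ−1)/(1+ψ₁(Kᵢ−1)) = 0.
Feasibility: ΣzᵢKᵢ = 1.437, Σzᵢ/Kᵢ = 1.599 — both > 1, two phases present.
Newton iteration, ψ₁⁰ = 0.5:
  ψ₁ = 0.500: g = 0.0050, g' = -0.801 → ψ₁ = 0.506
Converged at ψ₁ = 0.506.
Drum-1 compositions:
  1: x = 0.188, y = 0.456
  2: x = 0.169, y = 0.342
  3: x = 0.642, y = 0.201
Drum-2 feed = drum-1 liquid: z₂ = (0.1882, 0.1694, 0.6424).
Drum 2:
Rachford–Rice: g(ψ₂) = Σ zᵢ(Kᵢ−1)/(1+ψ₂(Kᵢ−1)) = 0.
Check two-phase: ΣzᵢKᵢ = 2.020 > 1 and Σzᵢ/Kᵢ = 1.096 > 1, so g(0) = 1.020 > 0 and g(1) = -0.096 < 0.
Newton iteration, ψ₂⁰ = 0.4:
  ψ₂ = 0.400: g = 0.2434, g' = -0.879 → ψ₂ = 0.677
  ψ₂ = 0.677: g = 0.0561, g' = -0.539 → ψ₂ = 0.781
  ψ₂ = 0.781: g = 0.0030, g' = -0.485 → ψ₂ = 0.787
Converged at ψ₂ = 0.787.
  1: x = 0.046, y = 0.227
  2: x = 0.049, y = 0.202
  3: x = 0.904, y = 0.572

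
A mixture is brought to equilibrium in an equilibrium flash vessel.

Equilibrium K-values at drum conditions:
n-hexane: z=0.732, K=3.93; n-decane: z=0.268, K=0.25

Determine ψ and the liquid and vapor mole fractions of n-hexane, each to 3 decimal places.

ψ = 0.885, x_n-hexane = 0.204, y_n-hexane = 0.801

Rachford–Rice: g(ψ) = Σ zᵢ(Kᵢ−1)/(1+ψ(Kᵢ−1)) = 0.
Feasibility: ΣzᵢKᵢ = 2.944, Σzᵢ/Kᵢ = 1.258 — both > 1, two phases present.
Binary case is linear: z₁(K₁−1)(1+ψ(K₂−1)) + z₂(K₂−1)(1+ψ(K₁−1)) = 0
⇒ ψ = [z₁(K₁−1)+z₂(K₂−1)] / [−(K₁−1)(K₂−1)] = 1.9438/2.1975 = 0.885
Compositions from xᵢ = zᵢ/(1+ψ(Kᵢ−1)), yᵢ = Kᵢxᵢ:
  n-hexane: x = 0.204, y = 0.801
  n-decane: x = 0.796, y = 0.199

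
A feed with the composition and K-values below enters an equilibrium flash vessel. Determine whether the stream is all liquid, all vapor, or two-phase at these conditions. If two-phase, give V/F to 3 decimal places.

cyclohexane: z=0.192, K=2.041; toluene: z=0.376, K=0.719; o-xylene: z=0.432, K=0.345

ΣzᵢKᵢ = 0.811; Σzᵢ/Kᵢ = 1.869.
Since ΣzᵢKᵢ < 1 the mixture is below its bubble point — single liquid phase.

all liquid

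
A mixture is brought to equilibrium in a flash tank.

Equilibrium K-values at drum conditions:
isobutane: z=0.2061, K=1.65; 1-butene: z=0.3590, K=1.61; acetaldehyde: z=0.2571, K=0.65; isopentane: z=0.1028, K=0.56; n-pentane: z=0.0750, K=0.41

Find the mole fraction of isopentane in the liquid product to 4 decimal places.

x_isopentane = 0.1438

Material balance + equilibrium reduce to Σ zᵢ(Kᵢ−1)/(1+V/F(Kᵢ−1)) = 0.
Feasibility: ΣzᵢKᵢ = 1.1735, Σzᵢ/Kᵢ = 1.1099 — both > 1, two phases present.
Newton iteration, V/F⁰ = 0.65:
  V/F = 0.6500: g = -0.00062, g' = -0.2720 → V/F = 0.6477
Converged at V/F = 0.6477.
Compositions from xᵢ = zᵢ/(1+V/F(Kᵢ−1)), yᵢ = Kᵢxᵢ:
  isobutane: x = 0.1450, y = 0.2393
  1-butene: x = 0.2573, y = 0.4143
  acetaldehyde: x = 0.3325, y = 0.2161
  isopentane: x = 0.1438, y = 0.0805
  n-pentane: x = 0.1214, y = 0.0498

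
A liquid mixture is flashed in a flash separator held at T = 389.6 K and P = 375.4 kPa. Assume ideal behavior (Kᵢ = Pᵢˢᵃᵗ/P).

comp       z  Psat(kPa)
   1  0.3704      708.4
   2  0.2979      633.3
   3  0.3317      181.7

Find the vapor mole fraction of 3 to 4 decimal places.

Raoult's law: Kᵢ = Pᵢˢᵃᵗ/P = Pᵢˢᵃᵗ/375.4.
  K_1 = 708.4/375.4 = 1.887054, K_2 = 633.3/375.4 = 1.687001, K_3 = 181.7/375.4 = 0.484017
Material balance + equilibrium reduce to Σ zᵢ(Kᵢ−1)/(1+ψ(Kᵢ−1)) = 0.
g(0) = ΣzᵢKᵢ − 1 = 0.3621 and g(1) = 1 − Σzᵢ/Kᵢ = -0.0582, so a root lies in (0, 1).
Newton iteration, ψ⁰ = 0.45:
  ψ = 0.4500: g = 0.16825, g' = -0.3807 → ψ = 0.8919
  ψ = 0.8919: g = -0.00674, g' = -0.4480 → ψ = 0.8769
  ψ = 0.8769: g = -0.00005, g' = -0.4415 → ψ = 0.8768
Converged at ψ = 0.8768.
Compositions from xᵢ = zᵢ/(1+ψ(Kᵢ−1)), yᵢ = Kᵢxᵢ:
  1: x = 0.2084, y = 0.3932
  2: x = 0.1859, y = 0.3136
  3: x = 0.6057, y = 0.2932

y_3 = 0.2932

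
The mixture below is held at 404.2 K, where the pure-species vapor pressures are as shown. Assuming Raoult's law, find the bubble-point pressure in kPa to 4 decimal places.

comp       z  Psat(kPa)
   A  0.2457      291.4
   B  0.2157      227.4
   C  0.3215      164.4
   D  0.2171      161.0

Pbub = 208.4549 kPa

At the bubble point ψ → 0, so ΣzᵢKᵢ = 1 with Kᵢ = Pᵢˢᵃᵗ/P ⇒ P = ΣzᵢPᵢˢᵃᵗ.
P = 0.2457·291.4 + 0.2157·227.4 + 0.3215·164.4 + 0.2171·161.0 = 208.4549 kPa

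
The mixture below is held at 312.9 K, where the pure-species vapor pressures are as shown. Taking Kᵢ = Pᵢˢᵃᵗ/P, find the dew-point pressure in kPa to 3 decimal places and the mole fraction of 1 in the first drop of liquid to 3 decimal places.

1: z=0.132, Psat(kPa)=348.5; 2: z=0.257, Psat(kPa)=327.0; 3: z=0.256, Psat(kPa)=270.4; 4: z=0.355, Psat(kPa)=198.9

Pdew = 256.656 kPa, x_1 = 0.097

At the dew point ψ → 1, so Σzᵢ/Kᵢ = 1 with Kᵢ = Pᵢˢᵃᵗ/P ⇒ 1/P = Σzᵢ/Pᵢˢᵃᵗ.
1/P = 0.132/348.5 + 0.257/327.0 + 0.256/270.4 + 0.355/198.9 = 0.003896 ⇒ P = 256.656 kPa
xᵢ = zᵢP/Pᵢˢᵃᵗ ⇒ x_1 = 0.132·256.656/348.5 = 0.097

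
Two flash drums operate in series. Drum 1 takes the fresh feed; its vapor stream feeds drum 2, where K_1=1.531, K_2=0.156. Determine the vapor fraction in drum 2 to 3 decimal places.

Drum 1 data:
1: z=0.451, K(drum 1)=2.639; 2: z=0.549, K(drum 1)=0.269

V/F (drum 2) = 0.614

Drum 1:
Binary case is linear: z₁(K₁−1)(1+ψ₁(K₂−1)) + z₂(K₂−1)(1+ψ₁(K₁−1)) = 0
⇒ ψ₁ = [z₁(K₁−1)+z₂(K₂−1)] / [−(K₁−1)(K₂−1)] = 0.3379/1.1981 = 0.282
Drum-1 compositions:
  1: x = 0.308, y = 0.814
  2: x = 0.692, y = 0.186
Drum-2 feed = drum-1 vapor: z₂ = (0.8140, 0.1860).
Drum 2:
Rachford–Rice: g(ψ₂) = Σ zᵢ(Kᵢ−1)/(1+ψ₂(Kᵢ−1)) = 0.
Check two-phase: ΣzᵢKᵢ = 1.275 > 1 and Σzᵢ/Kᵢ = 1.724 > 1, so g(0) = 0.275 > 0 and g(1) = -0.724 < 0.
Binary case is linear: z₁(K₁−1)(1+ψ₂(K₂−1)) + z₂(K₂−1)(1+ψ₂(K₁−1)) = 0
⇒ ψ₂ = [z₁(K₁−1)+z₂(K₂−1)] / [−(K₁−1)(K₂−1)] = 0.2752/0.4482 = 0.614
  1: x = 0.614, y = 0.940
  2: x = 0.386, y = 0.060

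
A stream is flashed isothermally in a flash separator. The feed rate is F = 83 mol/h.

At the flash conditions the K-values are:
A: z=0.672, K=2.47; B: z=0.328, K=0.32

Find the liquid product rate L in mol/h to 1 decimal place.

L = 19.5 mol/h

Rachford–Rice: g(V/F) = Σ zᵢ(Kᵢ−1)/(1+V/F(Kᵢ−1)) = 0.
Feasibility: ΣzᵢKᵢ = 1.765, Σzᵢ/Kᵢ = 1.297 — both > 1, two phases present.
Iterate (Newton) starting at V/F = 0.38:
  V/F = 0.380: g = 0.3330, g' = -0.874 → V/F = 0.761
  V/F = 0.761: g = 0.0038, g' = -0.975 → V/F = 0.765
Converged at V/F = 0.765.
Then V = V/F·F = 0.7651·83 = 63.5 mol/h and L = F − V = 19.5 mol/h.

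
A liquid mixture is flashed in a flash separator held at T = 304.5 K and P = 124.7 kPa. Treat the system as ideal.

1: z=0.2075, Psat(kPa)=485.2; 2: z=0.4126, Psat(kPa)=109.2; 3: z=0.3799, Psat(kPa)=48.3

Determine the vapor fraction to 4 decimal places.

ψ = 0.2766

Raoult's law: Kᵢ = Pᵢˢᵃᵗ/P = Pᵢˢᵃᵗ/124.7.
  K_1 = 485.2/124.7 = 3.890938, K_2 = 109.2/124.7 = 0.875702, K_3 = 48.3/124.7 = 0.387330
Newton–Raphson from ψ = 0.41:
  ψ = 0.4100: g = -0.09037, g' = -0.6245 → ψ = 0.2653
  ψ = 0.2653: g = 0.00852, g' = -0.7656 → ψ = 0.2764
  ψ = 0.2764: g = 0.00009, g' = -0.7493 → ψ = 0.2766
Converged at ψ = 0.2766.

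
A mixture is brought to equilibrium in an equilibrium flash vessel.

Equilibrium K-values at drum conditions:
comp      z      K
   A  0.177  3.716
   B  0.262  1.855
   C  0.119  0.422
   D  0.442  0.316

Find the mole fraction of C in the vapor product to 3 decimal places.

y_C = 0.060

Material balance + equilibrium reduce to Σ zᵢ(Kᵢ−1)/(1+V/F(Kᵢ−1)) = 0.
Check two-phase: ΣzᵢKᵢ = 1.334 > 1 and Σzᵢ/Kᵢ = 1.870 > 1, so g(0) = 0.334 > 0 and g(1) = -0.870 < 0.
Newton iteration, V/F⁰ = 0.31:
  V/F = 0.310: g = -0.0294, g' = -0.897 → V/F = 0.277
  V/F = 0.277: g = 0.0004, g' = -0.921 → V/F = 0.278
Converged at V/F = 0.278.
Compositions from xᵢ = zᵢ/(1+V/F(Kᵢ−1)), yᵢ = Kᵢxᵢ:
  A: x = 0.101, y = 0.375
  B: x = 0.212, y = 0.393
  C: x = 0.142, y = 0.060
  D: x = 0.546, y = 0.172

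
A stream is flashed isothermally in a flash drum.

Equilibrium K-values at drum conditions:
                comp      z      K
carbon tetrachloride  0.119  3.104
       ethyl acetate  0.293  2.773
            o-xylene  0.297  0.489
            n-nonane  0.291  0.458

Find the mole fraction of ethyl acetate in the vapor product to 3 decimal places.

y_ethyl acetate = 0.444

Newton iteration, ψ⁰ = 0.57:
  ψ = 0.570: g = -0.0702, g' = -0.670 → ψ = 0.465
  ψ = 0.465: g = 0.0011, g' = -0.697 → ψ = 0.467
Converged at ψ = 0.467.
Compositions from xᵢ = zᵢ/(1+ψ(Kᵢ−1)), yᵢ = Kᵢxᵢ:
  carbon tetrachloride: x = 0.060, y = 0.186
  ethyl acetate: x = 0.160, y = 0.444
  o-xylene: x = 0.390, y = 0.191
  n-nonane: x = 0.390, y = 0.178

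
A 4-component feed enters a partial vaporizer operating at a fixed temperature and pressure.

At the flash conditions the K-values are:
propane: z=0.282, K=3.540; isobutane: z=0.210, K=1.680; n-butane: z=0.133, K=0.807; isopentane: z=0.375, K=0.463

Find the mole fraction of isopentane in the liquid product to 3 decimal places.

x_isopentane = 0.603

Let β = V/F and solve Σ zᵢ(Kᵢ−1)/(1+β(Kᵢ−1)) = 0.
Feasibility: ΣzᵢKᵢ = 1.632, Σzᵢ/Kᵢ = 1.179 — both > 1, two phases present.
Newton–Raphson from β = 0.5:
  β = 0.500: g = 0.1184, g' = -0.615 → β = 0.692
  β = 0.692: g = 0.0065, g' = -0.565 → β = 0.704
Converged at β = 0.704.
Compositions from xᵢ = zᵢ/(1+β(Kᵢ−1)), yᵢ = Kᵢxᵢ:
  propane: x = 0.101, y = 0.358
  isobutane: x = 0.142, y = 0.239
  n-butane: x = 0.154, y = 0.124
  isopentane: x = 0.603, y = 0.279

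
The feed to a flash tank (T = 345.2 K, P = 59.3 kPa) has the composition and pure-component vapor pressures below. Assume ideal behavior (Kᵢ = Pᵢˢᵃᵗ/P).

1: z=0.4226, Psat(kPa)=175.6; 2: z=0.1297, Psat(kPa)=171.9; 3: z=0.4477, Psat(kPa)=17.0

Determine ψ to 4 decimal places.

Raoult's law: Kᵢ = Pᵢˢᵃᵗ/P = Pᵢˢᵃᵗ/59.3.
  K_1 = 175.6/59.3 = 2.961214, K_2 = 171.9/59.3 = 2.898820, K_3 = 17.0/59.3 = 0.286678
Rachford–Rice: g(ψ) = Σ zᵢ(Kᵢ−1)/(1+ψ(Kᵢ−1)) = 0.
Check two-phase: ΣzᵢKᵢ = 1.7557 > 1 and Σzᵢ/Kᵢ = 1.7491 > 1, so g(0) = 0.7557 > 0 and g(1) = -0.7491 < 0.
Newton–Raphson from ψ = 0.5:
  ψ = 0.5000: g = 0.04839, g' = -1.0878 → ψ = 0.5445
  ψ = 0.5445: g = -0.00027, g' = -1.1022 → ψ = 0.5442
Converged at ψ = 0.5442.

ψ = 0.5442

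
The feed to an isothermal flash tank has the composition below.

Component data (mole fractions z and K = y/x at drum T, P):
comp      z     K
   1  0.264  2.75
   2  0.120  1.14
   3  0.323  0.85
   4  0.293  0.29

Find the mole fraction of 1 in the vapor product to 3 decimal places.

Newton–Raphson from V/F = 0.44:
  V/F = 0.440: g = -0.0776, g' = -0.581 → V/F = 0.306
  V/F = 0.306: g = 0.0002, g' = -0.594 → V/F = 0.307
Converged at V/F = 0.307.
Compositions from xᵢ = zᵢ/(1+V/F(Kᵢ−1)), yᵢ = Kᵢxᵢ:
  1: x = 0.172, y = 0.472
  2: x = 0.115, y = 0.131
  3: x = 0.339, y = 0.288
  4: x = 0.375, y = 0.109

y_1 = 0.472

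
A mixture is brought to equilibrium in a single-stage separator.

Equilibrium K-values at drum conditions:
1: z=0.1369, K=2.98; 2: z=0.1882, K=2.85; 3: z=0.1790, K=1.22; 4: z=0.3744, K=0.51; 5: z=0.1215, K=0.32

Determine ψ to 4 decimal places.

Rachford–Rice: g(ψ) = Σ zᵢ(Kᵢ−1)/(1+ψ(Kᵢ−1)) = 0.
Check two-phase: ΣzᵢKᵢ = 1.3925 > 1 and Σzᵢ/Kᵢ = 1.3725 > 1, so g(0) = 0.3925 > 0 and g(1) = -0.3725 < 0.
Newton iteration, ψ⁰ = 0.5:
  ψ = 0.5000: g = -0.01561, g' = -0.6031 → ψ = 0.4741
  ψ = 0.4741: g = 0.00005, g' = -0.6076 → ψ = 0.4742
Converged at ψ = 0.4742.

ψ = 0.4742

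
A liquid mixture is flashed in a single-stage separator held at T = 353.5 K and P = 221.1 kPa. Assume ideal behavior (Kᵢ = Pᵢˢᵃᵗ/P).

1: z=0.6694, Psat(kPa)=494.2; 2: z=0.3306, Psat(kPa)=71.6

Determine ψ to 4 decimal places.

ψ = 0.7223

Raoult's law: Kᵢ = Pᵢˢᵃᵗ/P = Pᵢˢᵃᵗ/221.1.
  K_1 = 494.2/221.1 = 2.235188, K_2 = 71.6/221.1 = 0.323835
Rachford–Rice: g(ψ) = Σ zᵢ(Kᵢ−1)/(1+ψ(Kᵢ−1)) = 0.
g(0) = ΣzᵢKᵢ − 1 = 0.6033 and g(1) = 1 − Σzᵢ/Kᵢ = -0.3204, so a root lies in (0, 1).
Binary case is linear: z₁(K₁−1)(1+ψ(K₂−1)) + z₂(K₂−1)(1+ψ(K₁−1)) = 0
⇒ ψ = [z₁(K₁−1)+z₂(K₂−1)] / [−(K₁−1)(K₂−1)] = 0.60329/0.83519 = 0.7223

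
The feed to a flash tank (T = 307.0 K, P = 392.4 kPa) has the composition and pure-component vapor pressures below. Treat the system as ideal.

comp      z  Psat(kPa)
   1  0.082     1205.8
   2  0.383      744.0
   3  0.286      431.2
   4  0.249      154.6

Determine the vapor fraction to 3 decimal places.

ψ = 0.794

Raoult's law: Kᵢ = Pᵢˢᵃᵗ/P = Pᵢˢᵃᵗ/392.4.
  K_1 = 1205.8/392.4 = 3.07288, K_2 = 744.0/392.4 = 1.89602, K_3 = 431.2/392.4 = 1.09888, K_4 = 154.6/392.4 = 0.39399
Material balance + equilibrium reduce to Σ zᵢ(Kᵢ−1)/(1+ψ(Kᵢ−1)) = 0.
g(0) = ΣzᵢKᵢ − 1 = 0.391 and g(1) = 1 − Σzᵢ/Kᵢ = -0.121, so a root lies in (0, 1).
Newton–Raphson from ψ = 0.41:
  ψ = 0.410: g = 0.1693, g' = -0.432 → ψ = 0.802
  ψ = 0.802: g = -0.0038, g' = -0.502 → ψ = 0.794
Converged at ψ = 0.794.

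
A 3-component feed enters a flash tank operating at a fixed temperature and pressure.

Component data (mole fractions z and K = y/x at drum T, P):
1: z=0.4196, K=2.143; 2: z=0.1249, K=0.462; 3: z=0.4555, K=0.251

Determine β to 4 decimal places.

Material balance + equilibrium reduce to Σ zᵢ(Kᵢ−1)/(1+β(Kᵢ−1)) = 0.
Feasibility: ΣzᵢKᵢ = 1.0712, Σzᵢ/Kᵢ = 2.2809 — both > 1, two phases present.
Newton iteration, β⁰ = 0.5:
  β = 0.5000: g = -0.33217, g' = -0.9428 → β = 0.1477
  β = 0.1477: g = -0.04624, g' = -0.7670 → β = 0.0874
  β = 0.0874: g = 0.00049, g' = -0.7855 → β = 0.0880
Converged at β = 0.0880.

β = 0.0880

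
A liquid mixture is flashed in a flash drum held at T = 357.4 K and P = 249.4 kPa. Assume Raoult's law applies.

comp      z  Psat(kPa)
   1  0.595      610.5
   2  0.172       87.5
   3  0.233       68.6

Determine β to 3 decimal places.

β = 0.578

Raoult's law: Kᵢ = Pᵢˢᵃᵗ/P = Pᵢˢᵃᵗ/249.4.
  K_1 = 610.5/249.4 = 2.44787, K_2 = 87.5/249.4 = 0.35084, K_3 = 68.6/249.4 = 0.27506
Rachford–Rice: g(β) = Σ zᵢ(Kᵢ−1)/(1+β(Kᵢ−1)) = 0.
Feasibility: ΣzᵢKᵢ = 1.581, Σzᵢ/Kᵢ = 1.580 — both > 1, two phases present.
Iterate (Newton) starting at β = 0.5:
  β = 0.500: g = 0.0695, g' = -0.880 → β = 0.579
  β = 0.579: g = -0.0013, g' = -0.919 → β = 0.578
Converged at β = 0.578.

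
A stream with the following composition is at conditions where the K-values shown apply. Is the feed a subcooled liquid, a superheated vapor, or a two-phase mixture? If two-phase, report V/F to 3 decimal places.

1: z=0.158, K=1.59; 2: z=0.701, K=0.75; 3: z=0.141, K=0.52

subcooled liquid

ΣzᵢKᵢ = 0.850; Σzᵢ/Kᵢ = 1.305.
Since ΣzᵢKᵢ < 1 the mixture is below its bubble point — single liquid phase.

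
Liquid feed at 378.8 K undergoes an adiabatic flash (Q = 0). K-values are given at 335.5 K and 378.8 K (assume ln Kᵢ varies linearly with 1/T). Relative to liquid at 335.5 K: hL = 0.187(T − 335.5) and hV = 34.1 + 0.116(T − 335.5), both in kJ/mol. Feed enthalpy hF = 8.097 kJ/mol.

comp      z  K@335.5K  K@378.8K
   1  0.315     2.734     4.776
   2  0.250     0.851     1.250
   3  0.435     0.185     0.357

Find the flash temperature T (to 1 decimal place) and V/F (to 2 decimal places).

T = 341.3 K, V/F = 0.21

Adiabatic flash: solve Rachford–Rice at each trial T, then check hF = ψ·hV(T) + (1−ψ)·hL(T).
  T = 335.5 K: K = (2.734, 0.851, 0.185), RR gives ψ = 0.141, H_out = 4.818 kJ/mol
  T = 378.8 K: K = (4.776, 1.250, 0.357), RR gives ψ = 0.560, H_out = 25.459 kJ/mol
  T = 357.1 K: K = (3.673, 1.043, 0.262), RR gives ψ = 0.362, H_out = 15.841 kJ/mol
  T = 346.3 K: K = (3.183, 0.945, 0.221), RR gives ψ = 0.260, H_out = 10.690 kJ/mol
  T = 340.9 K: K = (2.954, 0.898, 0.203), RR gives ψ = 0.204, H_out = 7.877 kJ/mol
  T = 343.6 K: K = (3.067, 0.921, 0.212), RR gives ψ = 0.232, H_out = 9.309 kJ/mol
  T = 342.2 K: K = (3.008, 0.909, 0.207), RR gives ψ = 0.218, H_out = 8.573 kJ/mol
Linear interpolation between T = 340.9 (H_out = 7.877) and T = 342.2 (H_out = 8.573) on hF = 8.097 gives T ≈ 341.3 K, at which ψ = 0.21.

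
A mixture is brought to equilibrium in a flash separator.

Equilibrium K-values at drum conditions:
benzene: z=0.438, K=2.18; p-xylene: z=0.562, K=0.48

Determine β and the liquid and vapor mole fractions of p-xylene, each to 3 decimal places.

Binary case is linear: z₁(K₁−1)(1+β(K₂−1)) + z₂(K₂−1)(1+β(K₁−1)) = 0
⇒ β = [z₁(K₁−1)+z₂(K₂−1)] / [−(K₁−1)(K₂−1)] = 0.2246/0.6136 = 0.366
Compositions from xᵢ = zᵢ/(1+β(Kᵢ−1)), yᵢ = Kᵢxᵢ:
  benzene: x = 0.306, y = 0.667
  p-xylene: x = 0.694, y = 0.333

β = 0.366, x_p-xylene = 0.694, y_p-xylene = 0.333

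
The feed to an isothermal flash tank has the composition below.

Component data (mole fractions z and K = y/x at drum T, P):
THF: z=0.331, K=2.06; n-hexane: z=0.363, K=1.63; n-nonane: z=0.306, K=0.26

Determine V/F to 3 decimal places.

Material balance + equilibrium reduce to Σ zᵢ(Kᵢ−1)/(1+V/F(Kᵢ−1)) = 0.
Check two-phase: ΣzᵢKᵢ = 1.353 > 1 and Σzᵢ/Kᵢ = 1.560 > 1, so g(0) = 0.353 > 0 and g(1) = -0.560 < 0.
Newton–Raphson from V/F = 0.55:
  V/F = 0.550: g = 0.0096, g' = -0.704 → V/F = 0.564
Converged at V/F = 0.564.

V/F = 0.564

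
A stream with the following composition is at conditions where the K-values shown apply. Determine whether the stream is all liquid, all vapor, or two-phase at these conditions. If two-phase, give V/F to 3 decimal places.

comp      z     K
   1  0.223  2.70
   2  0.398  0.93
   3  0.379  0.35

ΣzᵢKᵢ = 1.105; Σzᵢ/Kᵢ = 1.593.
Both exceed 1, so a two-phase solution exists.
Iterate (Newton) starting at ψ = 0.5:
  ψ = 0.500: g = -0.1889, g' = -0.542 → ψ = 0.151
  ψ = 0.151: g = 0.0001, g' = -0.607 → ψ = 0.152
Converged at ψ = 0.152.

two-phase, V/F = 0.152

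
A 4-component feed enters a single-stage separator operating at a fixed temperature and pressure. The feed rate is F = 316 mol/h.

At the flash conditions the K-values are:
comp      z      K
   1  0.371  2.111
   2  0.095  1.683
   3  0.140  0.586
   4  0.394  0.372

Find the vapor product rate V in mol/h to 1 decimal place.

Let ψ = V/F and solve Σ zᵢ(Kᵢ−1)/(1+ψ(Kᵢ−1)) = 0.
Feasibility: ΣzᵢKᵢ = 1.172, Σzᵢ/Kᵢ = 1.530 — both > 1, two phases present.
Iterate (Newton) starting at ψ = 0.33:
  ψ = 0.330: g = -0.0247, g' = -0.554 → ψ = 0.285
  ψ = 0.285: g = 0.0000, g' = -0.557 → ψ = 0.286
Converged at ψ = 0.286.
Then V = ψ·F = 0.2855·316 = 90.2 mol/h and L = F − V = 225.8 mol/h.

V = 90.2 mol/h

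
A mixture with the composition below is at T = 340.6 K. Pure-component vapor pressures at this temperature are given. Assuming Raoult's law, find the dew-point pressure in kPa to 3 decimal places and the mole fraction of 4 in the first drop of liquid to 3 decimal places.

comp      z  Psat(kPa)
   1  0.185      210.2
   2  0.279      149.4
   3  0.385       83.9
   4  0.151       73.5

Pdew = 106.487 kPa, x_4 = 0.219

At the dew point ψ → 1, so Σzᵢ/Kᵢ = 1 with Kᵢ = Pᵢˢᵃᵗ/P ⇒ 1/P = Σzᵢ/Pᵢˢᵃᵗ.
1/P = 0.185/210.2 + 0.279/149.4 + 0.385/83.9 + 0.151/73.5 = 0.009391 ⇒ P = 106.487 kPa
xᵢ = zᵢP/Pᵢˢᵃᵗ ⇒ x_4 = 0.151·106.487/73.5 = 0.219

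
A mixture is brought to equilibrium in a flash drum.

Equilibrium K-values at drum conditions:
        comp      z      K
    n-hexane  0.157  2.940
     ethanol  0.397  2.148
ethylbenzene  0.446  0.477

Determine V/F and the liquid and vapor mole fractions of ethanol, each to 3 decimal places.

Material balance + equilibrium reduce to Σ zᵢ(Kᵢ−1)/(1+V/F(Kᵢ−1)) = 0.
Check two-phase: ΣzᵢKᵢ = 1.527 > 1 and Σzᵢ/Kᵢ = 1.173 > 1, so g(0) = 0.527 > 0 and g(1) = -0.173 < 0.
Newton iteration, V/F⁰ = 0.5:
  V/F = 0.500: g = 0.1283, g' = -0.587 → V/F = 0.719
  V/F = 0.719: g = 0.0033, g' = -0.573 → V/F = 0.724
Converged at V/F = 0.724.
Compositions from xᵢ = zᵢ/(1+V/F(Kᵢ−1)), yᵢ = Kᵢxᵢ:
  n-hexane: x = 0.065, y = 0.192
  ethanol: x = 0.217, y = 0.466
  ethylbenzene: x = 0.718, y = 0.342

V/F = 0.724, x_ethanol = 0.217, y_ethanol = 0.466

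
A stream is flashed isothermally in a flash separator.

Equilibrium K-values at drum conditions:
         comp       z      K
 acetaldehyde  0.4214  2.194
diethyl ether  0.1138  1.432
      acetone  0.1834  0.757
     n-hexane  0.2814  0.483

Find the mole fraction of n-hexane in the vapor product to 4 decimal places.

Newton iteration, ψ⁰ = 0.5:
  ψ = 0.5000: g = 0.10856, g' = -0.4007 → ψ = 0.7709
  ψ = 0.7709: g = 0.00215, g' = -0.3992 → ψ = 0.7763
Converged at ψ = 0.7763.
Compositions from xᵢ = zᵢ/(1+ψ(Kᵢ−1)), yᵢ = Kᵢxᵢ:
  acetaldehyde: x = 0.2187, y = 0.4798
  diethyl ether: x = 0.0852, y = 0.1220
  acetone: x = 0.2260, y = 0.1711
  n-hexane: x = 0.4700, y = 0.2270

y_n-hexane = 0.2270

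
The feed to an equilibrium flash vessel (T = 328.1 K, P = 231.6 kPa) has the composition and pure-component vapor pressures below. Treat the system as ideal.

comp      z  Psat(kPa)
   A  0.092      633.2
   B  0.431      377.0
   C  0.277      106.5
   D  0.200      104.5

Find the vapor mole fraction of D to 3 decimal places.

Raoult's law: Kᵢ = Pᵢˢᵃᵗ/P = Pᵢˢᵃᵗ/231.6.
  K_A = 633.2/231.6 = 2.73402, K_B = 377.0/231.6 = 1.62781, K_C = 106.5/231.6 = 0.45984, K_D = 104.5/231.6 = 0.45121
Rachford–Rice: g(V/F) = Σ zᵢ(Kᵢ−1)/(1+V/F(Kᵢ−1)) = 0.
g(0) = ΣzᵢKᵢ − 1 = 0.171 and g(1) = 1 − Σzᵢ/Kᵢ = -0.344, so a root lies in (0, 1).
Iterate (Newton) starting at V/F = 0.52:
  V/F = 0.520: g = -0.0738, g' = -0.447 → V/F = 0.355
  V/F = 0.355: g = -0.0014, g' = -0.436 → V/F = 0.352
Converged at V/F = 0.352.
Compositions from xᵢ = zᵢ/(1+V/F(Kᵢ−1)), yᵢ = Kᵢxᵢ:
  A: x = 0.057, y = 0.156
  B: x = 0.353, y = 0.575
  C: x = 0.342, y = 0.157
  D: x = 0.248, y = 0.112

y_D = 0.112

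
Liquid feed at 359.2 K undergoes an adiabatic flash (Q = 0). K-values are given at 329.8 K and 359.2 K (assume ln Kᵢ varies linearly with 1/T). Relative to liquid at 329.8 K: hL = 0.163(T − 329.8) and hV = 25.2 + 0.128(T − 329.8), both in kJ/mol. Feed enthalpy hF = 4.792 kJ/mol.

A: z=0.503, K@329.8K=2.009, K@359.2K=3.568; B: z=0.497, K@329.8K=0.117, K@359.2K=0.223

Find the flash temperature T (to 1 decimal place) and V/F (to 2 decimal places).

T = 334.1 K, V/F = 0.16

Adiabatic flash: solve Rachford–Rice at each trial T, then check hF = ψ·hV(T) + (1−ψ)·hL(T).
  T = 329.8 K: K = (2.009, 0.117), RR gives ψ = 0.077, H_out = 1.942 kJ/mol
  T = 359.2 K: K = (3.568, 0.223), RR gives ψ = 0.454, H_out = 15.762 kJ/mol
  T = 344.5 K: K = (2.710, 0.164), RR gives ψ = 0.311, H_out = 10.071 kJ/mol
  T = 337.1 K: K = (2.339, 0.139), RR gives ψ = 0.213, H_out = 6.498 kJ/mol
  T = 333.5 K: K = (2.172, 0.128), RR gives ψ = 0.152, H_out = 4.425 kJ/mol
  T = 335.3 K: K = (2.254, 0.133), RR gives ψ = 0.184, H_out = 5.497 kJ/mol
Linear interpolation between T = 333.5 (H_out = 4.425) and T = 335.3 (H_out = 5.497) on hF = 4.792 gives T ≈ 334.1 K, at which ψ = 0.16.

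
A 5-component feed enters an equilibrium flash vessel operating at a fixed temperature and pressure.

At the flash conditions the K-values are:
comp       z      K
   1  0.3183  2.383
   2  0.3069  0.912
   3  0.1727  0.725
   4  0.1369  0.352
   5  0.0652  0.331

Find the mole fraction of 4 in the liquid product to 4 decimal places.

Newton iteration, ψ⁰ = 0.5:
  ψ = 0.5000: g = -0.01984, g' = -0.4246 → ψ = 0.4533
Converged at ψ = 0.4533.
Compositions from xᵢ = zᵢ/(1+ψ(Kᵢ−1)), yᵢ = Kᵢxᵢ:
  1: x = 0.1957, y = 0.4662
  2: x = 0.3196, y = 0.2915
  3: x = 0.1973, y = 0.1430
  4: x = 0.1938, y = 0.0682
  5: x = 0.0936, y = 0.0310

x_4 = 0.1938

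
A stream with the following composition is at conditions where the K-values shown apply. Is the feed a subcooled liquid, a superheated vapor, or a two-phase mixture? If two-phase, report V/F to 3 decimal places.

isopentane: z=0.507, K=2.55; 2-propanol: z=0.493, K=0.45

ΣzᵢKᵢ = 1.515; Σzᵢ/Kᵢ = 1.294.
Both exceed 1, so a two-phase solution exists.
Rachford–Rice: g(ψ) = Σ zᵢ(Kᵢ−1)/(1+ψ(Kᵢ−1)) = 0.
Binary case is linear: z₁(K₁−1)(1+ψ(K₂−1)) + z₂(K₂−1)(1+ψ(K₁−1)) = 0
⇒ ψ = [z₁(K₁−1)+z₂(K₂−1)] / [−(K₁−1)(K₂−1)] = 0.5147/0.8525 = 0.604

two-phase, V/F = 0.604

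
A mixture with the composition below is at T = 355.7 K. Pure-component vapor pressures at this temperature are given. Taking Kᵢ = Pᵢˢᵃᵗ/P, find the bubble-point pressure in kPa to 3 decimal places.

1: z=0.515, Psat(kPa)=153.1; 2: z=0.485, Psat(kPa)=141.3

At the bubble point ψ → 0, so ΣzᵢKᵢ = 1 with Kᵢ = Pᵢˢᵃᵗ/P ⇒ P = ΣzᵢPᵢˢᵃᵗ.
P = 0.515·153.1 + 0.485·141.3 = 147.377 kPa

Pbub = 147.377 kPa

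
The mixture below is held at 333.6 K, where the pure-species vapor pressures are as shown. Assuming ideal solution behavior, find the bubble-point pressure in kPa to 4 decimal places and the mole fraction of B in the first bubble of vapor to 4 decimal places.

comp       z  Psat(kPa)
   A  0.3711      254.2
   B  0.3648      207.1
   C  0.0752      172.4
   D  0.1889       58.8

Pbub = 193.9555 kPa, y_B = 0.3895

At the bubble point ψ → 0, so ΣzᵢKᵢ = 1 with Kᵢ = Pᵢˢᵃᵗ/P ⇒ P = ΣzᵢPᵢˢᵃᵗ.
P = 0.3711·254.2 + 0.3648·207.1 + 0.0752·172.4 + 0.1889·58.8 = 193.9555 kPa
yᵢ = zᵢPᵢˢᵃᵗ/P ⇒ y_B = 0.3648·207.1/193.9555 = 0.3895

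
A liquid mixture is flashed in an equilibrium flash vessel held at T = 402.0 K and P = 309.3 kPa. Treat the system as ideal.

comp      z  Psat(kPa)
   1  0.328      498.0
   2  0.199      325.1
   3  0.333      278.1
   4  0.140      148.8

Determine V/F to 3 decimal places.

V/F = 0.699

Raoult's law: Kᵢ = Pᵢˢᵃᵗ/P = Pᵢˢᵃᵗ/309.3.
  K_1 = 498.0/309.3 = 1.61009, K_2 = 325.1/309.3 = 1.05108, K_3 = 278.1/309.3 = 0.89913, K_4 = 148.8/309.3 = 0.48109
Material balance + equilibrium reduce to Σ zᵢ(Kᵢ−1)/(1+V/F(Kᵢ−1)) = 0.
g(0) = ΣzᵢKᵢ − 1 = 0.104 and g(1) = 1 − Σzᵢ/Kᵢ = -0.054, so a root lies in (0, 1).
Iterate (Newton) starting at V/F = 0.5:
  V/F = 0.500: g = 0.0298, g' = -0.145 → V/F = 0.706
  V/F = 0.706: g = -0.0011, g' = -0.158 → V/F = 0.699
Converged at V/F = 0.699.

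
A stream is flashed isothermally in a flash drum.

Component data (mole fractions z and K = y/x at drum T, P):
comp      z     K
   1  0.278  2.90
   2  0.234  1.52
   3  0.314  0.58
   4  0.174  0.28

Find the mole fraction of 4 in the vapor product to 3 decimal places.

y_4 = 0.077

Material balance + equilibrium reduce to Σ zᵢ(Kᵢ−1)/(1+V/F(Kᵢ−1)) = 0.
g(0) = ΣzᵢKᵢ − 1 = 0.393 and g(1) = 1 − Σzᵢ/Kᵢ = -0.413, so a root lies in (0, 1).
Iterate (Newton) starting at V/F = 0.5:
  V/F = 0.500: g = 0.0048, g' = -0.613 → V/F = 0.508
Converged at V/F = 0.508.
Compositions from xᵢ = zᵢ/(1+V/F(Kᵢ−1)), yᵢ = Kᵢxᵢ:
  1: x = 0.141, y = 0.410
  2: x = 0.185, y = 0.281
  3: x = 0.399, y = 0.231
  4: x = 0.274, y = 0.077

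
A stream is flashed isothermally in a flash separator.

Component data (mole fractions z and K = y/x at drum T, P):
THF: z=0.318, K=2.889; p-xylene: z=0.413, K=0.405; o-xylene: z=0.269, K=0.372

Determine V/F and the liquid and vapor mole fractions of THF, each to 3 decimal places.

Newton–Raphson from V/F = 0.43:
  V/F = 0.430: g = -0.2302, g' = -0.809 → V/F = 0.145
  V/F = 0.145: g = 0.0164, g' = -1.002 → V/F = 0.162
Converged at V/F = 0.162.
Compositions from xᵢ = zᵢ/(1+V/F(Kᵢ−1)), yᵢ = Kᵢxᵢ:
  THF: x = 0.244, y = 0.704
  p-xylene: x = 0.457, y = 0.185
  o-xylene: x = 0.299, y = 0.111

V/F = 0.162, x_THF = 0.244, y_THF = 0.704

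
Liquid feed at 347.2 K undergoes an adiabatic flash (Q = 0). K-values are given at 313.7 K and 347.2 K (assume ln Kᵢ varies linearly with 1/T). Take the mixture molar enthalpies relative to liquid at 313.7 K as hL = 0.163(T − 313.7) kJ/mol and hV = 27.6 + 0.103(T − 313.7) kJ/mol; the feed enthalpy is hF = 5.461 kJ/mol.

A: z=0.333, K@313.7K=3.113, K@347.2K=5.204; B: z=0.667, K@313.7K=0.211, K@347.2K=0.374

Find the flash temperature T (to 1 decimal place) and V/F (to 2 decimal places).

Adiabatic flash: solve Rachford–Rice at each trial T, then check hF = ψ·hV(T) + (1−ψ)·hL(T).
  T = 313.7 K: K = (3.113, 0.211), RR gives ψ = 0.106, H_out = 2.936 kJ/mol
  T = 347.2 K: K = (5.204, 0.374), RR gives ψ = 0.373, H_out = 15.013 kJ/mol
  T = 330.4 K: K = (4.075, 0.285), RR gives ψ = 0.249, H_out = 9.336 kJ/mol
  T = 322.0 K: K = (3.571, 0.246), RR gives ψ = 0.182, H_out = 6.289 kJ/mol
  T = 317.9 K: K = (3.340, 0.228), RR gives ψ = 0.146, H_out = 4.689 kJ/mol
  T = 319.9 K: K = (3.451, 0.237), RR gives ψ = 0.164, H_out = 5.481 kJ/mol
Linear interpolation between T = 317.9 (H_out = 4.689) and T = 319.9 (H_out = 5.481) on hF = 5.461 gives T ≈ 319.8 K, at which ψ = 0.16.

T = 319.8 K, V/F = 0.16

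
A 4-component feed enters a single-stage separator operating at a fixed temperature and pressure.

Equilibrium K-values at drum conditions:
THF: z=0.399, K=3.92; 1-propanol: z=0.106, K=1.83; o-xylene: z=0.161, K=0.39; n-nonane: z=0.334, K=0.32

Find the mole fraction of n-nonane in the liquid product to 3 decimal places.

x_n-nonane = 0.532

Material balance + equilibrium reduce to Σ zᵢ(Kᵢ−1)/(1+β(Kᵢ−1)) = 0.
Check two-phase: ΣzᵢKᵢ = 1.928 > 1 and Σzᵢ/Kᵢ = 1.616 > 1, so g(0) = 0.928 > 0 and g(1) = -0.616 < 0.
Newton–Raphson from β = 0.5:
  β = 0.500: g = 0.0504, g' = -1.077 → β = 0.547
Converged at β = 0.547.
Compositions from xᵢ = zᵢ/(1+β(Kᵢ−1)), yᵢ = Kᵢxᵢ:
  THF: x = 0.154, y = 0.602
  1-propanol: x = 0.073, y = 0.133
  o-xylene: x = 0.242, y = 0.094
  n-nonane: x = 0.532, y = 0.170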